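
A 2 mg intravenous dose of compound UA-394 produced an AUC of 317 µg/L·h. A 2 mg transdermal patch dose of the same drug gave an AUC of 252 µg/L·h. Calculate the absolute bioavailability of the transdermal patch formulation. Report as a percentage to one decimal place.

F = (AUC_ev / D_ev) / (AUC_iv / D_iv)
  = (252/2) / (317/2)
  = 126 / 158.5 = 0.7950
  = 79.50%

F = 79.5%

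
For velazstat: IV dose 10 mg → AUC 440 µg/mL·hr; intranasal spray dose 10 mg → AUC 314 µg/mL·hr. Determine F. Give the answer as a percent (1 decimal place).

F = 71.4%

F = (AUC_ev / D_ev) / (AUC_iv / D_iv)
  = (314/10) / (440/10)
  = 31.4 / 44 = 0.7136
  = 71.36%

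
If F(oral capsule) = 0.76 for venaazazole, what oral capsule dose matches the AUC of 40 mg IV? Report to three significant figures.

D_oral = 52.6 mg

For equal systemic exposure: F × D_ev = D_iv
D_ev = D_iv / F = 40 / 0.76 = 52.6316 mg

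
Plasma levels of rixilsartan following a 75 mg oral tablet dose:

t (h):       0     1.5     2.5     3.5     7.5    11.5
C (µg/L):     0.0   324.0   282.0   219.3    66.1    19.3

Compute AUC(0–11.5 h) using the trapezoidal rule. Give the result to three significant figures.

Trapezoidal AUC_0→11.5:
  [0→1.5]: (0.0+324.0)/2 × 1.5 = 243.0
  [1.5→2.5]: (324.0+282.0)/2 × 1 = 303.0
  [2.5→3.5]: (282.0+219.3)/2 × 1 = 250.65
  [3.5→7.5]: (219.3+66.1)/2 × 4 = 570.8
  [7.5→11.5]: (66.1+19.3)/2 × 4 = 170.8
  Sum = 1538.25 µg/L·h

AUC = 1540 µg/L·h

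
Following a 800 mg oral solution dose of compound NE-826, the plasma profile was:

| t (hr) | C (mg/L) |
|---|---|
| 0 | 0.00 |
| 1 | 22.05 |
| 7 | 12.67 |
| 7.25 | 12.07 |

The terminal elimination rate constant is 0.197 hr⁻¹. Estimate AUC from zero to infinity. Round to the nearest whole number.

Trapezoidal AUC_0→7.25:
  [0→1]: (0.00+22.05)/2 × 1 = 11.025
  [1→7]: (22.05+12.67)/2 × 6 = 104.16
  [7→7.25]: (12.67+12.07)/2 × 0.25 = 3.0925
  Sum = 118.2775 mg/L·hr
Extrapolated tail: C_last / k_e = 12.07 / 0.197 = 61.269
AUC_0→∞ = 118.2775 + 61.269 = 179.5465 mg/L·hr

AUC = 180 mg/L·hr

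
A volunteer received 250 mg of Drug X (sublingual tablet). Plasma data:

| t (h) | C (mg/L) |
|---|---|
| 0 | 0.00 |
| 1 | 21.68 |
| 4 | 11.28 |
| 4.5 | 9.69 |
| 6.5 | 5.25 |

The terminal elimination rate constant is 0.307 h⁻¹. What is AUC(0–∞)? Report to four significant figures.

Trapezoidal AUC_0→6.5:
  [0→1]: (0.00+21.68)/2 × 1 = 10.84
  [1→4]: (21.68+11.28)/2 × 3 = 49.44
  [4→4.5]: (11.28+9.69)/2 × 0.5 = 5.2425
  [4.5→6.5]: (9.69+5.25)/2 × 2 = 14.94
  Sum = 80.4625 mg/L·h
Extrapolated tail: C_last / k_e = 5.25 / 0.307 = 17.101
AUC_0→∞ = 80.4625 + 17.101 = 97.5635 mg/L·h

AUC = 97.56 mg/L·h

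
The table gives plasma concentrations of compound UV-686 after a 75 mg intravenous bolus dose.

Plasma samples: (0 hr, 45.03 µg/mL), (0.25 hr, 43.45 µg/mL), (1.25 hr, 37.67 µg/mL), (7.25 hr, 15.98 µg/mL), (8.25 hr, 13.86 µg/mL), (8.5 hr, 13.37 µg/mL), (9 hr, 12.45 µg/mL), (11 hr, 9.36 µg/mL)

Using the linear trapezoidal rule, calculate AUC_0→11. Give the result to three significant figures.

AUC = 259 µg/mL·hr

Trapezoidal AUC_0→11:
  [0→0.25]: (45.03+43.45)/2 × 0.25 = 11.06
  [0.25→1.25]: (43.45+37.67)/2 × 1 = 40.56
  [1.25→7.25]: (37.67+15.98)/2 × 6 = 160.95
  [7.25→8.25]: (15.98+13.86)/2 × 1 = 14.92
  [8.25→8.5]: (13.86+13.37)/2 × 0.25 = 3.40375
  [8.5→9]: (13.37+12.45)/2 × 0.5 = 6.455
  [9→11]: (12.45+9.36)/2 × 2 = 21.81
  Sum = 259.15875 µg/mL·hr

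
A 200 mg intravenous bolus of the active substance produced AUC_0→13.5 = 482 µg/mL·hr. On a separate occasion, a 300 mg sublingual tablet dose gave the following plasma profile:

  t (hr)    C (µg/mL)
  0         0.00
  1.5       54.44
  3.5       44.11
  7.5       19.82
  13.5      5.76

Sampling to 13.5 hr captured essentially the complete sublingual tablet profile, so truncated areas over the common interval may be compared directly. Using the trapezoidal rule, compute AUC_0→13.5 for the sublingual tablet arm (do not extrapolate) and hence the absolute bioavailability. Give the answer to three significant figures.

Trapezoidal AUC_0→13.5 (sublingual tablet):
  [0→1.5]: (0.00+54.44)/2 × 1.5 = 40.83
  [1.5→3.5]: (54.44+44.11)/2 × 2 = 98.55
  [3.5→7.5]: (44.11+19.82)/2 × 4 = 127.86
  [7.5→13.5]: (19.82+5.76)/2 × 6 = 76.74
  Sum = 343.98 µg/mL·hr
F = (AUC_ev/D_ev)/(AUC_iv/D_iv) = (343.98/300)/(482/200) = 1.1466/2.41 = 0.4758

F = 0.476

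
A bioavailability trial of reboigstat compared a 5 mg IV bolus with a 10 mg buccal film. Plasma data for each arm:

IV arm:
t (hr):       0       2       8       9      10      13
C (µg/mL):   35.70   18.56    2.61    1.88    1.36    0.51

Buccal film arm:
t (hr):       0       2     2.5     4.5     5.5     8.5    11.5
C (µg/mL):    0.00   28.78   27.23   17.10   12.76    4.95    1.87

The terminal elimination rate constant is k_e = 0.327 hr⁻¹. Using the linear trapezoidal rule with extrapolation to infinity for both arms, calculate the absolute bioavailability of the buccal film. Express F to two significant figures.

F = 0.57

Trapezoidal AUC_0→13 (IV):
  [0→2]: (35.70+18.56)/2 × 2 = 54.26
  [2→8]: (18.56+2.61)/2 × 6 = 63.51
  [8→9]: (2.61+1.88)/2 × 1 = 2.245
  [9→10]: (1.88+1.36)/2 × 1 = 1.62
  [10→13]: (1.36+0.51)/2 × 3 = 2.805
  Sum = 124.44 µg/mL·hr
IV tail: 0.51/0.327 = 1.560; AUC_iv,0→∞ = 124.44 + 1.560 = 126.0 µg/mL·hr
Trapezoidal AUC_0→11.5 (buccal film):
  [0→2]: (0.00+28.78)/2 × 2 = 28.78
  [2→2.5]: (28.78+27.23)/2 × 0.5 = 14.0025
  [2.5→4.5]: (27.23+17.10)/2 × 2 = 44.33
  [4.5→5.5]: (17.10+12.76)/2 × 1 = 14.93
  [5.5→8.5]: (12.76+4.95)/2 × 3 = 26.565
  [8.5→11.5]: (4.95+1.87)/2 × 3 = 10.23
  Sum = 138.8375 µg/mL·hr
buccal film tail: 1.87/0.327 = 5.719; AUC_ev,0→∞ = 138.8375 + 5.719 = 144.5565 µg/mL·hr
F = (AUC_ev/D_ev)/(AUC_iv/D_iv) = (144.5565/10)/(126.0/5) = 14.45565/25.2 = 0.5736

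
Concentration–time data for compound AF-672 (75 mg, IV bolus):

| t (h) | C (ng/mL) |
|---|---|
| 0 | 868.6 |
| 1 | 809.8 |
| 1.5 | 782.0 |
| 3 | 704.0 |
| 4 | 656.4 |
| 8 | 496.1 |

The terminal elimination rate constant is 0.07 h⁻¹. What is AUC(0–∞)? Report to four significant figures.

Trapezoidal AUC_0→8:
  [0→1]: (868.6+809.8)/2 × 1 = 839.2
  [1→1.5]: (809.8+782.0)/2 × 0.5 = 397.95
  [1.5→3]: (782.0+704.0)/2 × 1.5 = 1114.5
  [3→4]: (704.0+656.4)/2 × 1 = 680.2
  [4→8]: (656.4+496.1)/2 × 4 = 2305.0
  Sum = 5336.85 ng/mL·h
Extrapolated tail: C_last / k_e = 496.1 / 0.07 = 7087.143
AUC_0→∞ = 5336.85 + 7087.143 = 12423.993 ng/mL·h

AUC = 12420 ng/mL·h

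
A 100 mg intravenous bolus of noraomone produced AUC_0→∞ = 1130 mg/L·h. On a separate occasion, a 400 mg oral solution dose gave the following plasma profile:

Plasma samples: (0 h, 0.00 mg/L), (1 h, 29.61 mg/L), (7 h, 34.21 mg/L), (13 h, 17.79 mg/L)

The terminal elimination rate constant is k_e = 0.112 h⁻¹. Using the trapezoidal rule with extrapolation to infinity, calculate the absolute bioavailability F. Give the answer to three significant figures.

F = 0.115

Trapezoidal AUC_0→13 (oral solution):
  [0→1]: (0.00+29.61)/2 × 1 = 14.805
  [1→7]: (29.61+34.21)/2 × 6 = 191.46
  [7→13]: (34.21+17.79)/2 × 6 = 156.0
  Sum = 362.265 mg/L·h
Tail: C_last/k_e = 17.79/0.112 = 158.839
AUC_0→∞ (oral solution) = 362.265 + 158.839 = 521.104 mg/L·h
F = (AUC_ev/D_ev)/(AUC_iv/D_iv) = (521.104/400)/(1130/100) = 1.30276/11.3 = 0.1153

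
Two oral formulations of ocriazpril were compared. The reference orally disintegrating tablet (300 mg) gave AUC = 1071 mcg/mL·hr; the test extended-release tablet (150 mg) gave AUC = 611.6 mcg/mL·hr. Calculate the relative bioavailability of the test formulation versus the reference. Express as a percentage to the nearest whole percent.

F_rel = (AUC_test/D_test) / (AUC_ref/D_ref)
      = (611.6/150) / (1071/300)
      = 4.07733 / 3.57 = 1.1421 = 114.21%

F_rel = 114%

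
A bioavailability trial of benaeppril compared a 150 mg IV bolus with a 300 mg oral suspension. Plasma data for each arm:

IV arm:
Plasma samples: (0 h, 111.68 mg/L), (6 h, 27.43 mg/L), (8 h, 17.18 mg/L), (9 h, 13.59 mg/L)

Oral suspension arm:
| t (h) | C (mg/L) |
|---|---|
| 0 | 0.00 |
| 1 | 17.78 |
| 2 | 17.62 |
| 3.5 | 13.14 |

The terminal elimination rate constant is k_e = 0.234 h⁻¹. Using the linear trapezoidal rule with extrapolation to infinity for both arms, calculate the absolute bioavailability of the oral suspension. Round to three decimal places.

Trapezoidal AUC_0→9 (IV):
  [0→6]: (111.68+27.43)/2 × 6 = 417.33
  [6→8]: (27.43+17.18)/2 × 2 = 44.61
  [8→9]: (17.18+13.59)/2 × 1 = 15.385
  Sum = 477.325 mg/L·h
IV tail: 13.59/0.234 = 58.077; AUC_iv,0→∞ = 477.325 + 58.077 = 535.402 mg/L·h
Trapezoidal AUC_0→3.5 (oral suspension):
  [0→1]: (0.00+17.78)/2 × 1 = 8.89
  [1→2]: (17.78+17.62)/2 × 1 = 17.7
  [2→3.5]: (17.62+13.14)/2 × 1.5 = 23.07
  Sum = 49.66 mg/L·h
oral suspension tail: 13.14/0.234 = 56.154; AUC_ev,0→∞ = 49.66 + 56.154 = 105.814 mg/L·h
F = (AUC_ev/D_ev)/(AUC_iv/D_iv) = (105.814/300)/(535.402/150) = 0.352713/3.56935 = 0.0988

F = 0.099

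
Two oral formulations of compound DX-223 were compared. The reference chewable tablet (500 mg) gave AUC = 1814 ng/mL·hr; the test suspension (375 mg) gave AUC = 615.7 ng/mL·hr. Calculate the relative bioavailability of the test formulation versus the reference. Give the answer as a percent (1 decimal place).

F_rel = 45.3%

F_rel = (AUC_test/D_test) / (AUC_ref/D_ref)
      = (615.7/375) / (1814/500)
      = 1.64187 / 3.628 = 0.4526 = 45.26%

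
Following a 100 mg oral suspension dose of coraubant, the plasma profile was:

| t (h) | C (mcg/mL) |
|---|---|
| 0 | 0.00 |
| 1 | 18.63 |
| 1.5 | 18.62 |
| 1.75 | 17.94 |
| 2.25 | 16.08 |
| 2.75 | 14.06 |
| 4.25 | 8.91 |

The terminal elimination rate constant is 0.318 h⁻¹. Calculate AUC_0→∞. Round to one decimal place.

AUC = 84.5 mcg/mL·h

Trapezoidal AUC_0→4.25:
  [0→1]: (0.00+18.63)/2 × 1 = 9.315
  [1→1.5]: (18.63+18.62)/2 × 0.5 = 9.3125
  [1.5→1.75]: (18.62+17.94)/2 × 0.25 = 4.57
  [1.75→2.25]: (17.94+16.08)/2 × 0.5 = 8.505
  [2.25→2.75]: (16.08+14.06)/2 × 0.5 = 7.535
  [2.75→4.25]: (14.06+8.91)/2 × 1.5 = 17.2275
  Sum = 56.465 mcg/mL·h
Extrapolated tail: C_last / k_e = 8.91 / 0.318 = 28.019
AUC_0→∞ = 56.465 + 28.019 = 84.484 mcg/mL·h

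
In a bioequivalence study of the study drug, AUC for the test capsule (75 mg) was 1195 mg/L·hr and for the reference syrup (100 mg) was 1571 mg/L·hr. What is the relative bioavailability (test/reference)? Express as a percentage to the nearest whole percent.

F_rel = (AUC_test/D_test) / (AUC_ref/D_ref)
      = (1195/75) / (1571/100)
      = 15.9333 / 15.71 = 1.0142 = 101.42%

F_rel = 101%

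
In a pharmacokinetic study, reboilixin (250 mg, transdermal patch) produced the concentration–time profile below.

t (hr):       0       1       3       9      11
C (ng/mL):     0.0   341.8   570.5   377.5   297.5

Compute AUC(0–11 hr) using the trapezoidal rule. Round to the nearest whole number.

Trapezoidal AUC_0→11:
  [0→1]: (0.0+341.8)/2 × 1 = 170.9
  [1→3]: (341.8+570.5)/2 × 2 = 912.3
  [3→9]: (570.5+377.5)/2 × 6 = 2844.0
  [9→11]: (377.5+297.5)/2 × 2 = 675.0
  Sum = 4602.2 ng/mL·hr

AUC = 4602 ng/mL·hr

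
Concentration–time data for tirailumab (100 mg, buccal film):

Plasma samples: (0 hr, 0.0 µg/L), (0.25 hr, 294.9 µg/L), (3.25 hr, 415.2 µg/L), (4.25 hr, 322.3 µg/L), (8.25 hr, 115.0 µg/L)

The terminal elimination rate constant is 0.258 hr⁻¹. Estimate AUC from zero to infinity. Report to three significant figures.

Trapezoidal AUC_0→8.25:
  [0→0.25]: (0.0+294.9)/2 × 0.25 = 36.8625
  [0.25→3.25]: (294.9+415.2)/2 × 3 = 1065.15
  [3.25→4.25]: (415.2+322.3)/2 × 1 = 368.75
  [4.25→8.25]: (322.3+115.0)/2 × 4 = 874.6
  Sum = 2345.3625 µg/L·hr
Extrapolated tail: C_last / k_e = 115.0 / 0.258 = 445.736
AUC_0→∞ = 2345.3625 + 445.736 = 2791.0985 µg/L·hr

AUC = 2790 µg/L·hr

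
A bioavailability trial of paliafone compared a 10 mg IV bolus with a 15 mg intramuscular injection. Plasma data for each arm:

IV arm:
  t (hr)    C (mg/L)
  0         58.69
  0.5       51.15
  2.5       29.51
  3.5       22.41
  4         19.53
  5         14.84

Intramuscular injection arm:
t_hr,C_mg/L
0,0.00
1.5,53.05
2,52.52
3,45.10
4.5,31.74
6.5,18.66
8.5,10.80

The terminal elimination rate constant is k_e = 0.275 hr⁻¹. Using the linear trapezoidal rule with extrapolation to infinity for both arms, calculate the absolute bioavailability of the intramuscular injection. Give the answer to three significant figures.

Trapezoidal AUC_0→5 (IV):
  [0→0.5]: (58.69+51.15)/2 × 0.5 = 27.46
  [0.5→2.5]: (51.15+29.51)/2 × 2 = 80.66
  [2.5→3.5]: (29.51+22.41)/2 × 1 = 25.96
  [3.5→4]: (22.41+19.53)/2 × 0.5 = 10.485
  [4→5]: (19.53+14.84)/2 × 1 = 17.185
  Sum = 161.75 mg/L·hr
IV tail: 14.84/0.275 = 53.964; AUC_iv,0→∞ = 161.75 + 53.964 = 215.714 mg/L·hr
Trapezoidal AUC_0→8.5 (intramuscular injection):
  [0→1.5]: (0.00+53.05)/2 × 1.5 = 39.7875
  [1.5→2]: (53.05+52.52)/2 × 0.5 = 26.3925
  [2→3]: (52.52+45.10)/2 × 1 = 48.81
  [3→4.5]: (45.10+31.74)/2 × 1.5 = 57.63
  [4.5→6.5]: (31.74+18.66)/2 × 2 = 50.4
  [6.5→8.5]: (18.66+10.80)/2 × 2 = 29.46
  Sum = 252.48 mg/L·hr
intramuscular injection tail: 10.80/0.275 = 39.273; AUC_ev,0→∞ = 252.48 + 39.273 = 291.753 mg/L·hr
F = (AUC_ev/D_ev)/(AUC_iv/D_iv) = (291.753/15)/(215.714/10) = 19.4502/21.5714 = 0.9017

F = 0.902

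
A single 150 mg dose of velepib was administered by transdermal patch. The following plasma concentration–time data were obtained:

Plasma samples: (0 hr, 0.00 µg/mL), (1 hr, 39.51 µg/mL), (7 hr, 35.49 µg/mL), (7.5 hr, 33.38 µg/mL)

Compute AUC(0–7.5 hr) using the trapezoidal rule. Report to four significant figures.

AUC = 262.0 µg/mL·hr

Trapezoidal AUC_0→7.5:
  [0→1]: (0.00+39.51)/2 × 1 = 19.755
  [1→7]: (39.51+35.49)/2 × 6 = 225.0
  [7→7.5]: (35.49+33.38)/2 × 0.5 = 17.2175
  Sum = 261.9725 µg/mL·hr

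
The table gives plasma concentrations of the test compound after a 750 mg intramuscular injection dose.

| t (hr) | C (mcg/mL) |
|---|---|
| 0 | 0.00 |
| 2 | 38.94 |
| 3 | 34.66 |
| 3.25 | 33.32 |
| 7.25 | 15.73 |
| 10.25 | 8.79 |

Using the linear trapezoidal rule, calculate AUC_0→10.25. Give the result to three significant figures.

Trapezoidal AUC_0→10.25:
  [0→2]: (0.00+38.94)/2 × 2 = 38.94
  [2→3]: (38.94+34.66)/2 × 1 = 36.8
  [3→3.25]: (34.66+33.32)/2 × 0.25 = 8.4975
  [3.25→7.25]: (33.32+15.73)/2 × 4 = 98.1
  [7.25→10.25]: (15.73+8.79)/2 × 3 = 36.78
  Sum = 219.1175 mcg/mL·hr

AUC = 219 mcg/mL·hr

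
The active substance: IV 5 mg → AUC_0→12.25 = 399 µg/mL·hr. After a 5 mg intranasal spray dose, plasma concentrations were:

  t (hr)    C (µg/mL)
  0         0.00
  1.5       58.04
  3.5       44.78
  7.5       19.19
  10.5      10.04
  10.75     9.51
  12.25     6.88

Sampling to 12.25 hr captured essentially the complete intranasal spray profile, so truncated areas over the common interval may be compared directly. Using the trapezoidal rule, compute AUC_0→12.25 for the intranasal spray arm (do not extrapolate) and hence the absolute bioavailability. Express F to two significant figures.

Trapezoidal AUC_0→12.25 (intranasal spray):
  [0→1.5]: (0.00+58.04)/2 × 1.5 = 43.53
  [1.5→3.5]: (58.04+44.78)/2 × 2 = 102.82
  [3.5→7.5]: (44.78+19.19)/2 × 4 = 127.94
  [7.5→10.5]: (19.19+10.04)/2 × 3 = 43.845
  [10.5→10.75]: (10.04+9.51)/2 × 0.25 = 2.44375
  [10.75→12.25]: (9.51+6.88)/2 × 1.5 = 12.2925
  Sum = 332.87125 µg/mL·hr
F = (AUC_ev/D_ev)/(AUC_iv/D_iv) = (332.87125/5)/(399/5) = 66.57425/79.8 = 0.8343

F = 0.83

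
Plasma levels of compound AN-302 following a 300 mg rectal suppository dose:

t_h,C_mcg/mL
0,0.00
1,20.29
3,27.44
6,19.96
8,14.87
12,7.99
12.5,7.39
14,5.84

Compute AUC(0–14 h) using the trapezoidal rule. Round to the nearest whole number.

AUC = 223 mcg/mL·h

Trapezoidal AUC_0→14:
  [0→1]: (0.00+20.29)/2 × 1 = 10.145
  [1→3]: (20.29+27.44)/2 × 2 = 47.73
  [3→6]: (27.44+19.96)/2 × 3 = 71.1
  [6→8]: (19.96+14.87)/2 × 2 = 34.83
  [8→12]: (14.87+7.99)/2 × 4 = 45.72
  [12→12.5]: (7.99+7.39)/2 × 0.5 = 3.845
  [12.5→14]: (7.39+5.84)/2 × 1.5 = 9.9225
  Sum = 223.2925 mcg/mL·h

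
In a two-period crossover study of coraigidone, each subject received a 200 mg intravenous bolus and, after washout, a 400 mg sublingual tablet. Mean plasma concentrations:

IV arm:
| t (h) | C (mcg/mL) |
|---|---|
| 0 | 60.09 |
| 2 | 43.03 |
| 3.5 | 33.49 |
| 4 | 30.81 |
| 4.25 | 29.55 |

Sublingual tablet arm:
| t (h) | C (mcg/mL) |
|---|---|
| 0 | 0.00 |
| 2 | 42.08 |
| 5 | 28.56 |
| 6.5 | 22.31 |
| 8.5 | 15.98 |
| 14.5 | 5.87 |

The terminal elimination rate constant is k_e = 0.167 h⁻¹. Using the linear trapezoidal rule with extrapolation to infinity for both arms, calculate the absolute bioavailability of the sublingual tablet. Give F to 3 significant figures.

F = 0.450

Trapezoidal AUC_0→4.25 (IV):
  [0→2]: (60.09+43.03)/2 × 2 = 103.12
  [2→3.5]: (43.03+33.49)/2 × 1.5 = 57.39
  [3.5→4]: (33.49+30.81)/2 × 0.5 = 16.075
  [4→4.25]: (30.81+29.55)/2 × 0.25 = 7.545
  Sum = 184.13 mcg/mL·h
IV tail: 29.55/0.167 = 176.946; AUC_iv,0→∞ = 184.13 + 176.946 = 361.076 mcg/mL·h
Trapezoidal AUC_0→14.5 (sublingual tablet):
  [0→2]: (0.00+42.08)/2 × 2 = 42.08
  [2→5]: (42.08+28.56)/2 × 3 = 105.96
  [5→6.5]: (28.56+22.31)/2 × 1.5 = 38.1525
  [6.5→8.5]: (22.31+15.98)/2 × 2 = 38.29
  [8.5→14.5]: (15.98+5.87)/2 × 6 = 65.55
  Sum = 290.0325 mcg/mL·h
sublingual tablet tail: 5.87/0.167 = 35.150; AUC_ev,0→∞ = 290.0325 + 35.150 = 325.1825 mcg/mL·h
F = (AUC_ev/D_ev)/(AUC_iv/D_iv) = (325.1825/400)/(361.076/200) = 0.81295625/1.80538 = 0.4503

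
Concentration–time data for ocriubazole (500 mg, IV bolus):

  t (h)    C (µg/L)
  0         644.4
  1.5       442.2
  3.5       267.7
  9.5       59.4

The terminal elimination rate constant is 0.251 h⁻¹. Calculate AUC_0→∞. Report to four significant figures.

Trapezoidal AUC_0→9.5:
  [0→1.5]: (644.4+442.2)/2 × 1.5 = 814.95
  [1.5→3.5]: (442.2+267.7)/2 × 2 = 709.9
  [3.5→9.5]: (267.7+59.4)/2 × 6 = 981.3
  Sum = 2506.15 µg/L·h
Extrapolated tail: C_last / k_e = 59.4 / 0.251 = 236.653
AUC_0→∞ = 2506.15 + 236.653 = 2742.803 µg/L·h

AUC = 2743 µg/L·h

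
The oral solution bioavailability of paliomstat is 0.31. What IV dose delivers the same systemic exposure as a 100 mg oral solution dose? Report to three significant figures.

D_iv = 31.0 mg

Systemic exposure from an extravascular dose = F × D_ev, so the equivalent IV dose is F × D_ev.
D_iv = F × D_ev = 0.31 × 100 = 31 mg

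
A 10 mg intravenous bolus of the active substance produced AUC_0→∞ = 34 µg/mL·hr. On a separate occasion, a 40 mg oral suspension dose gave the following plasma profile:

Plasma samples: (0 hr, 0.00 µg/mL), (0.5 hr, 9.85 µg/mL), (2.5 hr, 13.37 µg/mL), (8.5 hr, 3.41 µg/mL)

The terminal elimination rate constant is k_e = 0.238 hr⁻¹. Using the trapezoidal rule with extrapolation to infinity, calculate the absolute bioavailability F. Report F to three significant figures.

F = 0.664

Trapezoidal AUC_0→8.5 (oral suspension):
  [0→0.5]: (0.00+9.85)/2 × 0.5 = 2.4625
  [0.5→2.5]: (9.85+13.37)/2 × 2 = 23.22
  [2.5→8.5]: (13.37+3.41)/2 × 6 = 50.34
  Sum = 76.0225 µg/mL·hr
Tail: C_last/k_e = 3.41/0.238 = 14.328
AUC_0→∞ (oral suspension) = 76.0225 + 14.328 = 90.3505 µg/mL·hr
F = (AUC_ev/D_ev)/(AUC_iv/D_iv) = (90.3505/40)/(34/10) = 2.2587625/3.4 = 0.6643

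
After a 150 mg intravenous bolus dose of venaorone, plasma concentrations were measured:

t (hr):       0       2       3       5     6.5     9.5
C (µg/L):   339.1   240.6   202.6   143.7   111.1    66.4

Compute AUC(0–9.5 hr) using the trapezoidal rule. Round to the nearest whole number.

AUC = 1605 µg/L·hr

Trapezoidal AUC_0→9.5:
  [0→2]: (339.1+240.6)/2 × 2 = 579.7
  [2→3]: (240.6+202.6)/2 × 1 = 221.6
  [3→5]: (202.6+143.7)/2 × 2 = 346.3
  [5→6.5]: (143.7+111.1)/2 × 1.5 = 191.1
  [6.5→9.5]: (111.1+66.4)/2 × 3 = 266.25
  Sum = 1604.95 µg/L·hr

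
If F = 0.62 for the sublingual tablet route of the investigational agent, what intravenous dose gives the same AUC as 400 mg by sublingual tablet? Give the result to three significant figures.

Systemic exposure from an extravascular dose = F × D_ev, so the equivalent IV dose is F × D_ev.
D_iv = F × D_ev = 0.62 × 400 = 248 mg

D_iv = 248 mg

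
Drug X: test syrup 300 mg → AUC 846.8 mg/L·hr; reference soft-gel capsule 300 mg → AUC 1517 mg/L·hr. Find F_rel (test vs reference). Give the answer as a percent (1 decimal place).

F_rel = (AUC_test/D_test) / (AUC_ref/D_ref)
      = (846.8/300) / (1517/300)
      = 2.82267 / 5.05667 = 0.5582 = 55.82%

F_rel = 55.8%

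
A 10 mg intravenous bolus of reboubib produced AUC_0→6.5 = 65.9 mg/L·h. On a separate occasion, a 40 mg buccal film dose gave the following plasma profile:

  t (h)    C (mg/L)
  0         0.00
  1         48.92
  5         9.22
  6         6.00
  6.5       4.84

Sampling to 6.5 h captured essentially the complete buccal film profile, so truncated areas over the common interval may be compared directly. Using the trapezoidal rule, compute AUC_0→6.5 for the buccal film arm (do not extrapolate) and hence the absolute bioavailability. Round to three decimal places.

Trapezoidal AUC_0→6.5 (buccal film):
  [0→1]: (0.00+48.92)/2 × 1 = 24.46
  [1→5]: (48.92+9.22)/2 × 4 = 116.28
  [5→6]: (9.22+6.00)/2 × 1 = 7.61
  [6→6.5]: (6.00+4.84)/2 × 0.5 = 2.71
  Sum = 151.06 mg/L·h
F = (AUC_ev/D_ev)/(AUC_iv/D_iv) = (151.06/40)/(65.9/10) = 3.7765/6.59 = 0.5731

F = 0.573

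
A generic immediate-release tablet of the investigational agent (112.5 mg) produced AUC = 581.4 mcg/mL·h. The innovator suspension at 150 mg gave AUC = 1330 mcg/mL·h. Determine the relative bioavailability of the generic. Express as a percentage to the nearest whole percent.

F_rel = (AUC_test/D_test) / (AUC_ref/D_ref)
      = (581.4/112.5) / (1330/150)
      = 5.168 / 8.86667 = 0.5829 = 58.29%

F_rel = 58%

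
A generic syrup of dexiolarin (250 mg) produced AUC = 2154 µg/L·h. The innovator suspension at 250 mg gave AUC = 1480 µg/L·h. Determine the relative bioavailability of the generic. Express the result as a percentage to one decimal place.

F_rel = (AUC_test/D_test) / (AUC_ref/D_ref)
      = (2154/250) / (1480/250)
      = 8.616 / 5.92 = 1.4554 = 145.54%

F_rel = 145.5%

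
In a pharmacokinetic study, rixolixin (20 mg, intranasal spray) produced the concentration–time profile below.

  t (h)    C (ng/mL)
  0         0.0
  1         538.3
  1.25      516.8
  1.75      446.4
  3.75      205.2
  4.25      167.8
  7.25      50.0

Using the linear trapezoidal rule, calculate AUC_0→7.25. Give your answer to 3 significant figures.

AUC = 1710 ng/mL·h

Trapezoidal AUC_0→7.25:
  [0→1]: (0.0+538.3)/2 × 1 = 269.15
  [1→1.25]: (538.3+516.8)/2 × 0.25 = 131.8875
  [1.25→1.75]: (516.8+446.4)/2 × 0.5 = 240.8
  [1.75→3.75]: (446.4+205.2)/2 × 2 = 651.6
  [3.75→4.25]: (205.2+167.8)/2 × 0.5 = 93.25
  [4.25→7.25]: (167.8+50.0)/2 × 3 = 326.7
  Sum = 1713.3875 ng/mL·h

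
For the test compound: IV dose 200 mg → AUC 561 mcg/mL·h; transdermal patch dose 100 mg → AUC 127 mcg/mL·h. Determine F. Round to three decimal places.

F = 0.453

F = (AUC_ev / D_ev) / (AUC_iv / D_iv)
  = (127/100) / (561/200)
  = 1.27 / 2.805 = 0.4528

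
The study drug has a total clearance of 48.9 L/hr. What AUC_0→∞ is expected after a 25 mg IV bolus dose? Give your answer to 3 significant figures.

AUC = 0.511 mg/L·hr

AUC_0→∞ = Dose_iv / CL
        = 25 / 48.9 = 0.511247 mg/L·hr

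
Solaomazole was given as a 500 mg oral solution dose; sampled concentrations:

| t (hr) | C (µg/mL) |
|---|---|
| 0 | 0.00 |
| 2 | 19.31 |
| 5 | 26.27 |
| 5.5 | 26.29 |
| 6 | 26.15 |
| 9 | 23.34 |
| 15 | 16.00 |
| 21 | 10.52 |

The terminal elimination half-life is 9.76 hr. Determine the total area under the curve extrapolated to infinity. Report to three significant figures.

AUC = 534 µg/mL·hr

Trapezoidal AUC_0→21:
  [0→2]: (0.00+19.31)/2 × 2 = 19.31
  [2→5]: (19.31+26.27)/2 × 3 = 68.37
  [5→5.5]: (26.27+26.29)/2 × 0.5 = 13.14
  [5.5→6]: (26.29+26.15)/2 × 0.5 = 13.11
  [6→9]: (26.15+23.34)/2 × 3 = 74.235
  [9→15]: (23.34+16.00)/2 × 6 = 118.02
  [15→21]: (16.00+10.52)/2 × 6 = 79.56
  Sum = 385.745 µg/mL·hr
k_e = ln2 / t½ = 0.693147 / 9.76 = 0.0710 hr^-1
Extrapolated tail: C_last / k_e = 10.52 / 0.071 = 148.169
AUC_0→∞ = 385.745 + 148.169 = 533.914 µg/mL·hr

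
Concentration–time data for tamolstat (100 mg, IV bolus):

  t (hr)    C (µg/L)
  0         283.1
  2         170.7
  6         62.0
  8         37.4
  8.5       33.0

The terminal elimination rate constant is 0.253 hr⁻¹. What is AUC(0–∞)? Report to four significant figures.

AUC = 1167 µg/L·hr

Trapezoidal AUC_0→8.5:
  [0→2]: (283.1+170.7)/2 × 2 = 453.8
  [2→6]: (170.7+62.0)/2 × 4 = 465.4
  [6→8]: (62.0+37.4)/2 × 2 = 99.4
  [8→8.5]: (37.4+33.0)/2 × 0.5 = 17.6
  Sum = 1036.2 µg/L·hr
Extrapolated tail: C_last / k_e = 33.0 / 0.253 = 130.435
AUC_0→∞ = 1036.2 + 130.435 = 1166.635 µg/L·hr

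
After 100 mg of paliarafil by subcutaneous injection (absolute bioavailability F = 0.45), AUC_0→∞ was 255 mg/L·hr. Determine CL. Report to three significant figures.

CL = F × Dose / AUC_0→∞
   = 0.45 × 100 / 255 = 0.176471 L/hr

CL = 0.176 L/hr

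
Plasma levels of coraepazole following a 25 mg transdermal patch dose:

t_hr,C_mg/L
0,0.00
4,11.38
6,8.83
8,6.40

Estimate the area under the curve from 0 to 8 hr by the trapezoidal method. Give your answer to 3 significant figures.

AUC = 58.2 mg/L·hr

Trapezoidal AUC_0→8:
  [0→4]: (0.00+11.38)/2 × 4 = 22.76
  [4→6]: (11.38+8.83)/2 × 2 = 20.21
  [6→8]: (8.83+6.40)/2 × 2 = 15.23
  Sum = 58.2 mg/L·hr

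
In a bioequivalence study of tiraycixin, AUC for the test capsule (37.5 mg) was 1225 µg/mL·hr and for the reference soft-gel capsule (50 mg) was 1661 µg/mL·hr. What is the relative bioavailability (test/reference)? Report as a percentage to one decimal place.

F_rel = (AUC_test/D_test) / (AUC_ref/D_ref)
      = (1225/37.5) / (1661/50)
      = 32.6667 / 33.22 = 0.9833 = 98.33%

F_rel = 98.3%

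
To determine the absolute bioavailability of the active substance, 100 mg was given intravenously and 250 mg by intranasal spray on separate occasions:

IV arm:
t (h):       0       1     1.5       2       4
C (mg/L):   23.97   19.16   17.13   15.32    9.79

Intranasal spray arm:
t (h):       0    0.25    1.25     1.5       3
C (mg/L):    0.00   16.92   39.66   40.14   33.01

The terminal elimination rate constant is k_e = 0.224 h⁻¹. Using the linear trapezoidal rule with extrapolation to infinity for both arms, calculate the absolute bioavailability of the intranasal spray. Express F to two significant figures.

F = 0.90

Trapezoidal AUC_0→4 (IV):
  [0→1]: (23.97+19.16)/2 × 1 = 21.565
  [1→1.5]: (19.16+17.13)/2 × 0.5 = 9.0725
  [1.5→2]: (17.13+15.32)/2 × 0.5 = 8.1125
  [2→4]: (15.32+9.79)/2 × 2 = 25.11
  Sum = 63.86 mg/L·h
IV tail: 9.79/0.224 = 43.705; AUC_iv,0→∞ = 63.86 + 43.705 = 107.565 mg/L·h
Trapezoidal AUC_0→3 (intranasal spray):
  [0→0.25]: (0.00+16.92)/2 × 0.25 = 2.115
  [0.25→1.25]: (16.92+39.66)/2 × 1 = 28.29
  [1.25→1.5]: (39.66+40.14)/2 × 0.25 = 9.975
  [1.5→3]: (40.14+33.01)/2 × 1.5 = 54.8625
  Sum = 95.2425 mg/L·h
intranasal spray tail: 33.01/0.224 = 147.366; AUC_ev,0→∞ = 95.2425 + 147.366 = 242.6085 mg/L·h
F = (AUC_ev/D_ev)/(AUC_iv/D_iv) = (242.6085/250)/(107.565/100) = 0.970434/1.07565 = 0.9022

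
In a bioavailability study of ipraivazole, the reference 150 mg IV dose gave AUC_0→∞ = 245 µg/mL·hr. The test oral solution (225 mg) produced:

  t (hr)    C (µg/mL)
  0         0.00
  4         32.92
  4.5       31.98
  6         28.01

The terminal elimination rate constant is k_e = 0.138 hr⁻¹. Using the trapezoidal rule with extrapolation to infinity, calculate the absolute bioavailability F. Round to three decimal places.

Trapezoidal AUC_0→6 (oral solution):
  [0→4]: (0.00+32.92)/2 × 4 = 65.84
  [4→4.5]: (32.92+31.98)/2 × 0.5 = 16.225
  [4.5→6]: (31.98+28.01)/2 × 1.5 = 44.9925
  Sum = 127.0575 µg/mL·hr
Tail: C_last/k_e = 28.01/0.138 = 202.971
AUC_0→∞ (oral solution) = 127.0575 + 202.971 = 330.0285 µg/mL·hr
F = (AUC_ev/D_ev)/(AUC_iv/D_iv) = (330.0285/225)/(245/150) = 1.46679/1.63333 = 0.8980

F = 0.898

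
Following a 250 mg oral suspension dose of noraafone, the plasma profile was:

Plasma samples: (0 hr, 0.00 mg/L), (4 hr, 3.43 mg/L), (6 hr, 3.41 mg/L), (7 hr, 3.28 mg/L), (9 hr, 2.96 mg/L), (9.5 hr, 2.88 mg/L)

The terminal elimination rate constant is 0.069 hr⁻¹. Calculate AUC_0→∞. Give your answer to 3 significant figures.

Trapezoidal AUC_0→9.5:
  [0→4]: (0.00+3.43)/2 × 4 = 6.86
  [4→6]: (3.43+3.41)/2 × 2 = 6.84
  [6→7]: (3.41+3.28)/2 × 1 = 3.345
  [7→9]: (3.28+2.96)/2 × 2 = 6.24
  [9→9.5]: (2.96+2.88)/2 × 0.5 = 1.46
  Sum = 24.745 mg/L·hr
Extrapolated tail: C_last / k_e = 2.88 / 0.069 = 41.739
AUC_0→∞ = 24.745 + 41.739 = 66.484 mg/L·hr

AUC = 66.5 mg/L·hr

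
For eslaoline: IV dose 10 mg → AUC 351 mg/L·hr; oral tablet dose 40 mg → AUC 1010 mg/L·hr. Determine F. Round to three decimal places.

F = (AUC_ev / D_ev) / (AUC_iv / D_iv)
  = (1010/40) / (351/10)
  = 25.25 / 35.1 = 0.7194

F = 0.719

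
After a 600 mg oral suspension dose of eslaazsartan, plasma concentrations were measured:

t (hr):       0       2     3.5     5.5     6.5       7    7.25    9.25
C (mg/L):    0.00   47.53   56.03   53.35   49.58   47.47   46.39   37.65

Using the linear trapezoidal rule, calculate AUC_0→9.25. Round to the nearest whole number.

Trapezoidal AUC_0→9.25:
  [0→2]: (0.00+47.53)/2 × 2 = 47.53
  [2→3.5]: (47.53+56.03)/2 × 1.5 = 77.67
  [3.5→5.5]: (56.03+53.35)/2 × 2 = 109.38
  [5.5→6.5]: (53.35+49.58)/2 × 1 = 51.465
  [6.5→7]: (49.58+47.47)/2 × 0.5 = 24.2625
  [7→7.25]: (47.47+46.39)/2 × 0.25 = 11.7325
  [7.25→9.25]: (46.39+37.65)/2 × 2 = 84.04
  Sum = 406.08 mg/L·hr

AUC = 406 mg/L·hr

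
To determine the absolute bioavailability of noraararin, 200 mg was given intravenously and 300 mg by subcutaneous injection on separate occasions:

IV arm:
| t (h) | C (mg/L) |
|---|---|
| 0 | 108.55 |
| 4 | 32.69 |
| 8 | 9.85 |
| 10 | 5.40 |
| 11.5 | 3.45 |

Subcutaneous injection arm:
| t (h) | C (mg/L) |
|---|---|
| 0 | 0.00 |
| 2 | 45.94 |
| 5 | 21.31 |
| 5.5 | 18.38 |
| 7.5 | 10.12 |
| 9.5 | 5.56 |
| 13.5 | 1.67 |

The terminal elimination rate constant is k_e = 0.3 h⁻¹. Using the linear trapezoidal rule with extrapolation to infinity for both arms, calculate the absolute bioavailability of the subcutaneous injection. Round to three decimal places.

F = 0.367

Trapezoidal AUC_0→11.5 (IV):
  [0→4]: (108.55+32.69)/2 × 4 = 282.48
  [4→8]: (32.69+9.85)/2 × 4 = 85.08
  [8→10]: (9.85+5.40)/2 × 2 = 15.25
  [10→11.5]: (5.40+3.45)/2 × 1.5 = 6.6375
  Sum = 389.4475 mg/L·h
IV tail: 3.45/0.3 = 11.500; AUC_iv,0→∞ = 389.4475 + 11.500 = 400.9475 mg/L·h
Trapezoidal AUC_0→13.5 (subcutaneous injection):
  [0→2]: (0.00+45.94)/2 × 2 = 45.94
  [2→5]: (45.94+21.31)/2 × 3 = 100.875
  [5→5.5]: (21.31+18.38)/2 × 0.5 = 9.9225
  [5.5→7.5]: (18.38+10.12)/2 × 2 = 28.5
  [7.5→9.5]: (10.12+5.56)/2 × 2 = 15.68
  [9.5→13.5]: (5.56+1.67)/2 × 4 = 14.46
  Sum = 215.3775 mg/L·h
subcutaneous injection tail: 1.67/0.3 = 5.567; AUC_ev,0→∞ = 215.3775 + 5.567 = 220.9445 mg/L·h
F = (AUC_ev/D_ev)/(AUC_iv/D_iv) = (220.9445/300)/(400.9475/200) = 0.736482/2.0047375 = 0.3674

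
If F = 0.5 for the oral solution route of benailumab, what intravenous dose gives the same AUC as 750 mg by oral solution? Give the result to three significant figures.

Systemic exposure from an extravascular dose = F × D_ev, so the equivalent IV dose is F × D_ev.
D_iv = F × D_ev = 0.5 × 750 = 375 mg

D_iv = 375 mg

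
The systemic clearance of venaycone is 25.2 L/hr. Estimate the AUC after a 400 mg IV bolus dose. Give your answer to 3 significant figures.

AUC = 15.9 mg/L·hr

AUC_0→∞ = Dose_iv / CL
        = 400 / 25.2 = 15.873 mg/L·hr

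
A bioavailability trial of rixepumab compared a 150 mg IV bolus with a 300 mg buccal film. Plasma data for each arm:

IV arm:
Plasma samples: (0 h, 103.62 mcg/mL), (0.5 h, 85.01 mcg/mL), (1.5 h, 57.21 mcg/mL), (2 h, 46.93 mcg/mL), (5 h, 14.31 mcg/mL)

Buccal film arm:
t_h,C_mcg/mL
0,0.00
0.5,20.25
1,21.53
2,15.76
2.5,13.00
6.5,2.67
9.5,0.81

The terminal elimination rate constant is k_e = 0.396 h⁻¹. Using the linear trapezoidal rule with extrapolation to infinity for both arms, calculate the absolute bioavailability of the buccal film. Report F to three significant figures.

Trapezoidal AUC_0→5 (IV):
  [0→0.5]: (103.62+85.01)/2 × 0.5 = 47.1575
  [0.5→1.5]: (85.01+57.21)/2 × 1 = 71.11
  [1.5→2]: (57.21+46.93)/2 × 0.5 = 26.035
  [2→5]: (46.93+14.31)/2 × 3 = 91.86
  Sum = 236.1625 mcg/mL·h
IV tail: 14.31/0.396 = 36.136; AUC_iv,0→∞ = 236.1625 + 36.136 = 272.2985 mcg/mL·h
Trapezoidal AUC_0→9.5 (buccal film):
  [0→0.5]: (0.00+20.25)/2 × 0.5 = 5.0625
  [0.5→1]: (20.25+21.53)/2 × 0.5 = 10.445
  [1→2]: (21.53+15.76)/2 × 1 = 18.645
  [2→2.5]: (15.76+13.00)/2 × 0.5 = 7.19
  [2.5→6.5]: (13.00+2.67)/2 × 4 = 31.34
  [6.5→9.5]: (2.67+0.81)/2 × 3 = 5.22
  Sum = 77.9025 mcg/mL·h
buccal film tail: 0.81/0.396 = 2.045; AUC_ev,0→∞ = 77.9025 + 2.045 = 79.9475 mcg/mL·h
F = (AUC_ev/D_ev)/(AUC_iv/D_iv) = (79.9475/300)/(272.2985/150) = 0.266492/1.81532 = 0.1468

F = 0.147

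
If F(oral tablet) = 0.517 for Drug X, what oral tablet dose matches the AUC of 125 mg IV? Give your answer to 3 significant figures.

D_oral = 242 mg

For equal systemic exposure: F × D_ev = D_iv
D_ev = D_iv / F = 125 / 0.517 = 241.779 mg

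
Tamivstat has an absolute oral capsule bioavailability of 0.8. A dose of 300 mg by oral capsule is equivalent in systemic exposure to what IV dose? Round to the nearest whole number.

Systemic exposure from an extravascular dose = F × D_ev, so the equivalent IV dose is F × D_ev.
D_iv = F × D_ev = 0.8 × 300 = 240 mg

D_iv = 240 mg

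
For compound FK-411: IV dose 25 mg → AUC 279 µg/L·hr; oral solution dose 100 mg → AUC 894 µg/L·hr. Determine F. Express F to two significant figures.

F = (AUC_ev / D_ev) / (AUC_iv / D_iv)
  = (894/100) / (279/25)
  = 8.94 / 11.16 = 0.8011

F = 0.80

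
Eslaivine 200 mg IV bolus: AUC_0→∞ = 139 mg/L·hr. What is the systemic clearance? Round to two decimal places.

CL = Dose_iv / AUC_0→∞
   = 200 / 139 = 1.43885 L/hr

CL = 1.44 L/hr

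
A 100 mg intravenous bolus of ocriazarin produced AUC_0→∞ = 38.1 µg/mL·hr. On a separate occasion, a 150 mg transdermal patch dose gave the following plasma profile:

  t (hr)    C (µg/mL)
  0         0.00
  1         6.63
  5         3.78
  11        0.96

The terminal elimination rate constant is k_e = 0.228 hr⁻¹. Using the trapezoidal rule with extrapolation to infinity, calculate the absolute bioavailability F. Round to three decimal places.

Trapezoidal AUC_0→11 (transdermal patch):
  [0→1]: (0.00+6.63)/2 × 1 = 3.315
  [1→5]: (6.63+3.78)/2 × 4 = 20.82
  [5→11]: (3.78+0.96)/2 × 6 = 14.22
  Sum = 38.355 µg/mL·hr
Tail: C_last/k_e = 0.96/0.228 = 4.211
AUC_0→∞ (transdermal patch) = 38.355 + 4.211 = 42.566 µg/mL·hr
F = (AUC_ev/D_ev)/(AUC_iv/D_iv) = (42.566/150)/(38.1/100) = 0.283773/0.381 = 0.7448

F = 0.745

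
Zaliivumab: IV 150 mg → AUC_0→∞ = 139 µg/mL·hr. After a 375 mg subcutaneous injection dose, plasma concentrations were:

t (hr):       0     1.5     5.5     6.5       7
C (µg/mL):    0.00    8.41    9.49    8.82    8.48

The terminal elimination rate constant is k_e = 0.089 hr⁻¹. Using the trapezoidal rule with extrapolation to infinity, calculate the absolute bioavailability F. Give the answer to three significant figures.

F = 0.434

Trapezoidal AUC_0→7 (subcutaneous injection):
  [0→1.5]: (0.00+8.41)/2 × 1.5 = 6.3075
  [1.5→5.5]: (8.41+9.49)/2 × 4 = 35.8
  [5.5→6.5]: (9.49+8.82)/2 × 1 = 9.155
  [6.5→7]: (8.82+8.48)/2 × 0.5 = 4.325
  Sum = 55.5875 µg/mL·hr
Tail: C_last/k_e = 8.48/0.089 = 95.281
AUC_0→∞ (subcutaneous injection) = 55.5875 + 95.281 = 150.8685 µg/mL·hr
F = (AUC_ev/D_ev)/(AUC_iv/D_iv) = (150.8685/375)/(139/150) = 0.402316/0.926667 = 0.4342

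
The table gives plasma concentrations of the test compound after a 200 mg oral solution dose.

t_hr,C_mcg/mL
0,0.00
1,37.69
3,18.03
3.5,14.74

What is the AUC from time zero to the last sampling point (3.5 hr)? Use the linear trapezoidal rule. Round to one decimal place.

AUC = 82.8 mcg/mL·hr

Trapezoidal AUC_0→3.5:
  [0→1]: (0.00+37.69)/2 × 1 = 18.845
  [1→3]: (37.69+18.03)/2 × 2 = 55.72
  [3→3.5]: (18.03+14.74)/2 × 0.5 = 8.1925
  Sum = 82.7575 mcg/mL·hr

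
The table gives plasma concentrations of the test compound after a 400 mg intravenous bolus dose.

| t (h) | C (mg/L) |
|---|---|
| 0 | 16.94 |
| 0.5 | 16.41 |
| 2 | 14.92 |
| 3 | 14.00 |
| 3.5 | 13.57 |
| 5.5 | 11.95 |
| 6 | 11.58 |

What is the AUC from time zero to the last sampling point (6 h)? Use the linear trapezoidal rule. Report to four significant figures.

AUC = 84.59 mg/L·h

Trapezoidal AUC_0→6:
  [0→0.5]: (16.94+16.41)/2 × 0.5 = 8.3375
  [0.5→2]: (16.41+14.92)/2 × 1.5 = 23.4975
  [2→3]: (14.92+14.00)/2 × 1 = 14.46
  [3→3.5]: (14.00+13.57)/2 × 0.5 = 6.8925
  [3.5→5.5]: (13.57+11.95)/2 × 2 = 25.52
  [5.5→6]: (11.95+11.58)/2 × 0.5 = 5.8825
  Sum = 84.59 mg/L·h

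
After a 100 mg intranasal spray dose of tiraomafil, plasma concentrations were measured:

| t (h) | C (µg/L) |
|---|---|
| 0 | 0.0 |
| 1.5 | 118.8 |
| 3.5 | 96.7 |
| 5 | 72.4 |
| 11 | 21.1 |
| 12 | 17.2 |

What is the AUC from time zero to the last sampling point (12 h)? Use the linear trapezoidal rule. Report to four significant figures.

Trapezoidal AUC_0→12:
  [0→1.5]: (0.0+118.8)/2 × 1.5 = 89.1
  [1.5→3.5]: (118.8+96.7)/2 × 2 = 215.5
  [3.5→5]: (96.7+72.4)/2 × 1.5 = 126.825
  [5→11]: (72.4+21.1)/2 × 6 = 280.5
  [11→12]: (21.1+17.2)/2 × 1 = 19.15
  Sum = 731.075 µg/L·h

AUC = 731.1 µg/L·h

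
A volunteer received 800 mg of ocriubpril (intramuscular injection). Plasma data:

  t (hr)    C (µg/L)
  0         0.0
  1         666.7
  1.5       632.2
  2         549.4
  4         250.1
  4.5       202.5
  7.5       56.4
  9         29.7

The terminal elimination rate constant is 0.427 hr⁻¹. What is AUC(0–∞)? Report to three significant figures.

AUC = 2390 µg/L·hr

Trapezoidal AUC_0→9:
  [0→1]: (0.0+666.7)/2 × 1 = 333.35
  [1→1.5]: (666.7+632.2)/2 × 0.5 = 324.725
  [1.5→2]: (632.2+549.4)/2 × 0.5 = 295.4
  [2→4]: (549.4+250.1)/2 × 2 = 799.5
  [4→4.5]: (250.1+202.5)/2 × 0.5 = 113.15
  [4.5→7.5]: (202.5+56.4)/2 × 3 = 388.35
  [7.5→9]: (56.4+29.7)/2 × 1.5 = 64.575
  Sum = 2319.05 µg/L·hr
Extrapolated tail: C_last / k_e = 29.7 / 0.427 = 69.555
AUC_0→∞ = 2319.05 + 69.555 = 2388.605 µg/L·hr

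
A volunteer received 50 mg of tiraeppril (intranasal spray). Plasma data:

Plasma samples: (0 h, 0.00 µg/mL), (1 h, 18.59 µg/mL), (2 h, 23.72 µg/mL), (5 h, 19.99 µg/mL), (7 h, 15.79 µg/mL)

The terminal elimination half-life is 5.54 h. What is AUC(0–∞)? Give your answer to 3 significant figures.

AUC = 258 µg/mL·h

Trapezoidal AUC_0→7:
  [0→1]: (0.00+18.59)/2 × 1 = 9.295
  [1→2]: (18.59+23.72)/2 × 1 = 21.155
  [2→5]: (23.72+19.99)/2 × 3 = 65.565
  [5→7]: (19.99+15.79)/2 × 2 = 35.78
  Sum = 131.795 µg/mL·h
k_e = ln2 / t½ = 0.693147 / 5.54 = 0.1251 h^-1
Extrapolated tail: C_last / k_e = 15.79 / 0.1251 = 126.219
AUC_0→∞ = 131.795 + 126.219 = 258.014 µg/mL·h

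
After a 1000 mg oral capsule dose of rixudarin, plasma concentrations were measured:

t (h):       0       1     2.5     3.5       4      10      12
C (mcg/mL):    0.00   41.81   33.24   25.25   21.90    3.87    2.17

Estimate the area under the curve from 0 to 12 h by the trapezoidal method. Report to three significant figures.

Trapezoidal AUC_0→12:
  [0→1]: (0.00+41.81)/2 × 1 = 20.905
  [1→2.5]: (41.81+33.24)/2 × 1.5 = 56.2875
  [2.5→3.5]: (33.24+25.25)/2 × 1 = 29.245
  [3.5→4]: (25.25+21.90)/2 × 0.5 = 11.7875
  [4→10]: (21.90+3.87)/2 × 6 = 77.31
  [10→12]: (3.87+2.17)/2 × 2 = 6.04
  Sum = 201.575 mcg/mL·h

AUC = 202 mcg/mL·h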